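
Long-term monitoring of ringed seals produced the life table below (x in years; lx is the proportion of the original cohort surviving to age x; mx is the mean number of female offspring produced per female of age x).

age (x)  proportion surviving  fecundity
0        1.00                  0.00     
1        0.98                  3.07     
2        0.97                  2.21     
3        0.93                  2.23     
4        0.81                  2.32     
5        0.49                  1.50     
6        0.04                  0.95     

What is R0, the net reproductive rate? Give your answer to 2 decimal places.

9.88

lx·mx by age: 0, 3.0086, 2.1437, 2.0739, 1.8792, 0.735, 0.038
R0 = Σ lx·mx = 9.8784 → 9.88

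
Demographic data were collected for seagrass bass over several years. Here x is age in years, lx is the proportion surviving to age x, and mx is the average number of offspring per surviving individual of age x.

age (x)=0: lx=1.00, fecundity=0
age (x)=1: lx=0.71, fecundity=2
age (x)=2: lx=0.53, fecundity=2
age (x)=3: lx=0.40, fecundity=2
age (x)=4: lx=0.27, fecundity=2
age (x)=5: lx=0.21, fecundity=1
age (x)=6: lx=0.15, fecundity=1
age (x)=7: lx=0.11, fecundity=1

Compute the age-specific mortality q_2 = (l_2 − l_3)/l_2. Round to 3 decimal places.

q_2 = (l_2 − l_3) / l_2 = (0.53 − 0.4) / 0.53
     = 0.13 / 0.53 = 0.245283… → 0.245

0.245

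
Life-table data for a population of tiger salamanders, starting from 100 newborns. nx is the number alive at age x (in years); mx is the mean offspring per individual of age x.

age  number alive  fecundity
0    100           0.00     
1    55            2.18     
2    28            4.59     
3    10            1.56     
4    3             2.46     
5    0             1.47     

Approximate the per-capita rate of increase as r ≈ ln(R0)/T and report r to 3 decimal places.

0.598

lx = nx/n0 = nx/100: 1, 0.55, 0.28, 0.1, 0.03, 0
R0 = Σ lx·mx = 0 + 1.199 + 1.2852 + 0.156 + 0.0738 + 0 = 2.714
Σ x·lx·mx = 4.5326; T = 4.5326/2.714 = 1.67008…
r ≈ ln(R0)/T = ln(2.714)/1.67008… = 0.59783… → 0.598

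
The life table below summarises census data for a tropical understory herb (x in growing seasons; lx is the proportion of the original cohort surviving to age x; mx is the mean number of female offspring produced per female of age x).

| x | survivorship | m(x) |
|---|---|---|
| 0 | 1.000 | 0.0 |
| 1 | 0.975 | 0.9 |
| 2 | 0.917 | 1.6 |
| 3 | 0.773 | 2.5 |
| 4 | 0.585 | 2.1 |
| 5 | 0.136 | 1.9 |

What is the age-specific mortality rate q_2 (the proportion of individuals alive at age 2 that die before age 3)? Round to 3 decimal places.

q_2 = (l_2 − l_3) / l_2 = (0.917 − 0.773) / 0.917
     = 0.144 / 0.917 = 0.157034… → 0.157

0.157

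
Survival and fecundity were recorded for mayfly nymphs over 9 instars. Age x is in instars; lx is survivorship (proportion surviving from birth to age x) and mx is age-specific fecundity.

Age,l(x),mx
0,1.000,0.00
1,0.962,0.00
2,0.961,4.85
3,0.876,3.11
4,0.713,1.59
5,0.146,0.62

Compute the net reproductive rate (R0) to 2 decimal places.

lx·mx by age: 0, 0, 4.66085, 2.72436, 1.13367, 0.09052
R0 = Σ lx·mx = 8.6094 → 8.61

8.61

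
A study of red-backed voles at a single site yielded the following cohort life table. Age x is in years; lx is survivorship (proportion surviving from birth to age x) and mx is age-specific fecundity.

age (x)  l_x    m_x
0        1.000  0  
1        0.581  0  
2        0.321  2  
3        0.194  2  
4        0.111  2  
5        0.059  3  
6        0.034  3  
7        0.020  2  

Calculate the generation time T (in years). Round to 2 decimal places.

lx·mx: 0, 0, 0.642, 0.388, 0.222, 0.177, 0.102, 0.04 → R0 = 1.571
x·lx·mx: 0, 0, 1.284, 1.164, 0.888, 0.885, 0.612, 0.28 → Σ = 5.113
T = 5.113 / 1.571 = 3.254615… → 3.25

3.25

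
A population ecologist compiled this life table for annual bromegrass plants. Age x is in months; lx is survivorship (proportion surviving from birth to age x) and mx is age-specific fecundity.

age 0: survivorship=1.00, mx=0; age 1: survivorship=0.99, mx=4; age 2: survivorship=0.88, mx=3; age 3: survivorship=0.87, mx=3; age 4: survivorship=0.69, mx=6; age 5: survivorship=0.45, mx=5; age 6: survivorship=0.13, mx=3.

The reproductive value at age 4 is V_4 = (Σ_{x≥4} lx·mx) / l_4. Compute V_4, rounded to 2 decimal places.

lx·mx for x ≥ 4: 4.14, 2.25, 0.39 → sum = 6.78
V_4 = 6.78 / l_4 = 6.78 / 0.69 = 9.826087… → 9.83

9.83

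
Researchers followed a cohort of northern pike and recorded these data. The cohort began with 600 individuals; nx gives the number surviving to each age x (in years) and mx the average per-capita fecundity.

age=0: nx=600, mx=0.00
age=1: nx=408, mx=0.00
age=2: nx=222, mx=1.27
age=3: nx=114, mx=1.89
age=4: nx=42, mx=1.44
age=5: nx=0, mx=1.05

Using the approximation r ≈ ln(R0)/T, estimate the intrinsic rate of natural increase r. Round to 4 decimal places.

-0.0280

lx = nx/n0 = nx/600: 1, 0.68, 0.37, 0.19, 0.07, 0
R0 = Σ lx·mx = 0 + 0 + 0.4699 + 0.3591 + 0.1008 + 0 = 0.9298
Σ x·lx·mx = 2.4203; T = 2.4203/0.9298 = 2.60303…
r ≈ ln(R0)/T = ln(0.9298)/2.60303… = -0.027962… → -0.0280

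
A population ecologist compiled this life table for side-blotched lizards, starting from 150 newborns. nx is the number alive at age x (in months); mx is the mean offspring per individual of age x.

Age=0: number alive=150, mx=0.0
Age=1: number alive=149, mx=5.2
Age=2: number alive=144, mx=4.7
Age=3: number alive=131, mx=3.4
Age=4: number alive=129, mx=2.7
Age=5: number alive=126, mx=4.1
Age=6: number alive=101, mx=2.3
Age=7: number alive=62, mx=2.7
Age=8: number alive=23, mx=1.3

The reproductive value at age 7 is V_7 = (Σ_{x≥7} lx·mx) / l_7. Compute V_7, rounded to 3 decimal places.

3.182

lx = nx/n0 = nx/150: 1, 0.99333…, 0.96, 0.87333…, 0.86, 0.84, 0.67333…, 0.41333…, 0.15333…
lx·mx for x ≥ 7: 1.116…, 0.199333… → sum = 1.315333…
V_7 = 1.315333… / l_7 = 1.315333… / 0.413333… = 3.182258… → 3.182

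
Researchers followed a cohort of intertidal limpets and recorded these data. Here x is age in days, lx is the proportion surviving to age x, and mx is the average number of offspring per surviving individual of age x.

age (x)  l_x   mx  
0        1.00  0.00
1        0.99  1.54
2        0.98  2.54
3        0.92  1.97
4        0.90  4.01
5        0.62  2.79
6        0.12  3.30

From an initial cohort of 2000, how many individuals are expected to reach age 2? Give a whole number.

1960

Expected survivors = N0 · l_2 = 2000 × 0.98 = 1960 → 1960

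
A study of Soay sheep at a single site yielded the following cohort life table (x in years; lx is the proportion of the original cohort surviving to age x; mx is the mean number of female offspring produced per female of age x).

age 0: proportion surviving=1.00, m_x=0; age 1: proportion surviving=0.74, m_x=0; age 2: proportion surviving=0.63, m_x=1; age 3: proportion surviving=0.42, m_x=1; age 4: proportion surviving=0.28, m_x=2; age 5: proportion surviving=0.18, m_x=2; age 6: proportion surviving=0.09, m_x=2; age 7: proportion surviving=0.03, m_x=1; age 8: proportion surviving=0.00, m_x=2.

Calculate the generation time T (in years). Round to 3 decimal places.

3.601

lx·mx: 0, 0, 0.63, 0.42, 0.56, 0.36, 0.18, 0.03, 0 → R0 = 2.18
x·lx·mx: 0, 0, 1.26, 1.26, 2.24, 1.8, 1.08, 0.21, 0 → Σ = 7.85
T = 7.85 / 2.18 = 3.600917… → 3.601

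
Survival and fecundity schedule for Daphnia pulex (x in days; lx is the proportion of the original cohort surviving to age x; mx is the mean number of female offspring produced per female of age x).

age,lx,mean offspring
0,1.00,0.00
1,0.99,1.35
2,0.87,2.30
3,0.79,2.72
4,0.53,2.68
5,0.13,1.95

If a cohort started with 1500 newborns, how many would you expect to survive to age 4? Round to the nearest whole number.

795

Expected survivors = N0 · l_4 = 1500 × 0.53 = 795 → 795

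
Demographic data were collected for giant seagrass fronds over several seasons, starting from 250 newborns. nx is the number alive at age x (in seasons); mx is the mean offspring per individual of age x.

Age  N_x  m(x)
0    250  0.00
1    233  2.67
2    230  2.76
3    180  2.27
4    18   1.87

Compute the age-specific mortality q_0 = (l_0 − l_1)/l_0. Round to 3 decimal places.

0.068

lx = nx/n0 = nx/250: 1, 0.932, 0.92, 0.72, 0.072
q_0 = (l_0 − l_1) / l_0 = (1 − 0.932) / 1
     = 0.068 / 1 = 0.068 → 0.068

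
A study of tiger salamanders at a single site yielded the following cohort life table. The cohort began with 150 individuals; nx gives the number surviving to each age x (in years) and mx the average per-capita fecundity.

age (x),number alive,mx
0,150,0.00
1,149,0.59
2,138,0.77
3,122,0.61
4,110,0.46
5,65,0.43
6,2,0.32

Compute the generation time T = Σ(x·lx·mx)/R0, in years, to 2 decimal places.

2.50

lx = nx/n0 = nx/150: 1, 0.99333…, 0.92, 0.81333…, 0.73333…, 0.43333…, 0.01333…
lx·mx: 0, 0.586067…, 0.7084, 0.496133…, 0.337333…, 0.186333…, 0.004267… → R0 = 2.318533…
x·lx·mx: 0, 0.586067…, 1.4168, 1.4884…, 1.349333…, 0.931667…, 0.0256… → Σ = 5.797867…
T = 5.797867… / 2.318533… = 2.500661… → 2.50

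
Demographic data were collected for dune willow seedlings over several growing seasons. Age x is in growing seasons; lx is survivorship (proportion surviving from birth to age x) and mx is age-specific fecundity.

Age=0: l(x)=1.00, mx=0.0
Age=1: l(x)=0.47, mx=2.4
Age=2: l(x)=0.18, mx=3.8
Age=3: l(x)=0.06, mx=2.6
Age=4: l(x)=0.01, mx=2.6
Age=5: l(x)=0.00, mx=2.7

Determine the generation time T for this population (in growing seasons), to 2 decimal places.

lx·mx: 0, 1.128, 0.684, 0.156, 0.026, 0 → R0 = 1.994
x·lx·mx: 0, 1.128, 1.368, 0.468, 0.104, 0 → Σ = 3.068
T = 3.068 / 1.994 = 1.538616… → 1.54

1.54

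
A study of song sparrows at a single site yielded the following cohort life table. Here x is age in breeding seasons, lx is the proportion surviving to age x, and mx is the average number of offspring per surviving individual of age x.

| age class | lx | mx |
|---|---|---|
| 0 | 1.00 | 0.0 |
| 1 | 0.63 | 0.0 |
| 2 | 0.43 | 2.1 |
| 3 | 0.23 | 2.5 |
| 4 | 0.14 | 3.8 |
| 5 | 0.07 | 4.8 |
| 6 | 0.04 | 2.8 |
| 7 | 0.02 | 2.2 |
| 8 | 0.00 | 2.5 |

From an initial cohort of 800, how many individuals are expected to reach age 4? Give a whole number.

Expected survivors = N0 · l_4 = 800 × 0.14 = 112 → 112

112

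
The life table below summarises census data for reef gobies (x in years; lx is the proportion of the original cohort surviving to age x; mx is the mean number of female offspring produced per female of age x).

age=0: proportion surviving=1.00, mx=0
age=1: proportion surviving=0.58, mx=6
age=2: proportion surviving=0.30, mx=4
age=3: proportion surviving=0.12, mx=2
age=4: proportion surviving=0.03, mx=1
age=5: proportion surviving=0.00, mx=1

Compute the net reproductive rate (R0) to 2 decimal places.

lx·mx by age: 0, 3.48, 1.2, 0.24, 0.03, 0
R0 = Σ lx·mx = 4.95 → 4.95

4.95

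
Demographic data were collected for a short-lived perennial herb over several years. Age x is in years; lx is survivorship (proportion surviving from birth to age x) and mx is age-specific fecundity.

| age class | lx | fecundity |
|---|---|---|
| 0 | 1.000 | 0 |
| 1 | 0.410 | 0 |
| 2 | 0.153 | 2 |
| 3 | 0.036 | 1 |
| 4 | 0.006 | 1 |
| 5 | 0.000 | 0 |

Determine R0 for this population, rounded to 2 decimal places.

0.35

lx·mx by age: 0, 0, 0.306, 0.036, 0.006, 0
R0 = Σ lx·mx = 0.348 → 0.35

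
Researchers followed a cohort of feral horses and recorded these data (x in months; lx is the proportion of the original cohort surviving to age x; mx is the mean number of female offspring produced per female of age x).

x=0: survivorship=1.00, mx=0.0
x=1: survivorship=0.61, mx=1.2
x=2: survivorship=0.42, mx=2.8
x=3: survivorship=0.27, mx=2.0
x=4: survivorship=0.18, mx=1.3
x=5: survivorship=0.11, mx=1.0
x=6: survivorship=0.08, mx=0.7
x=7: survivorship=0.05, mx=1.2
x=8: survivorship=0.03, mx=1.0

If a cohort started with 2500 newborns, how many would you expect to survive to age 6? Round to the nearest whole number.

200

Expected survivors = N0 · l_6 = 2500 × 0.08 = 200 → 200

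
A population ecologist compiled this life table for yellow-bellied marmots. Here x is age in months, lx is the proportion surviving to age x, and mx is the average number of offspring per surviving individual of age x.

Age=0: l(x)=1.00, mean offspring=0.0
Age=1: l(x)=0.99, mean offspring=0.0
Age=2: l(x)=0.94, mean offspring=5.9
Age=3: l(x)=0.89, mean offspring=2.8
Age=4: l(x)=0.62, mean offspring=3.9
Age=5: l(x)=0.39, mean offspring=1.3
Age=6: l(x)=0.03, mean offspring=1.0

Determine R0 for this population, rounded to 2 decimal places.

10.99

lx·mx by age: 0, 0, 5.546, 2.492, 2.418, 0.507, 0.03
R0 = Σ lx·mx = 10.993 → 10.99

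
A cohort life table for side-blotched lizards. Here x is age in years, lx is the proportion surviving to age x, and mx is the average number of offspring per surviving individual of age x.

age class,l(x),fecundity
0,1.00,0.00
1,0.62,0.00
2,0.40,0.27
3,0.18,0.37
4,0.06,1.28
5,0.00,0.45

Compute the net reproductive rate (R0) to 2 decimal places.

0.25

lx·mx by age: 0, 0, 0.108, 0.0666, 0.0768, 0
R0 = Σ lx·mx = 0.2514 → 0.25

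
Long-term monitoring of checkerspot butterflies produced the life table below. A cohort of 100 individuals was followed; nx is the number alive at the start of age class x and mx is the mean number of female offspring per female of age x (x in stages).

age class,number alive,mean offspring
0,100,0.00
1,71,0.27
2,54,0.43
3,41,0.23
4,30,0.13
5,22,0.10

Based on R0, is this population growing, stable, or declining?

lx = nx/n0 = nx/100: 1, 0.71, 0.54, 0.41, 0.3, 0.22
R0 = Σ lx·mx = 0 + 0.1917 + 0.2322 + 0.0943 + 0.039 + 0.022 = 0.5792
R0 < 1, so the population is declining.

declining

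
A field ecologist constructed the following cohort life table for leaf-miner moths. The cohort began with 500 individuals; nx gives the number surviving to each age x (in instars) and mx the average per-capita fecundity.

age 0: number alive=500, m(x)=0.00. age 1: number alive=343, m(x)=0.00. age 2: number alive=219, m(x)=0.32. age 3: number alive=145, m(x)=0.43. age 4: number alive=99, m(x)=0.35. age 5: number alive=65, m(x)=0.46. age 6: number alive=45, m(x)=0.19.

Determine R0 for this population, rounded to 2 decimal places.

0.41

lx = nx/n0 = nx/500: 1, 0.686, 0.438, 0.29, 0.198, 0.13, 0.09
lx·mx by age: 0, 0, 0.14016, 0.1247, 0.0693, 0.0598, 0.0171
R0 = Σ lx·mx = 0.41106 → 0.41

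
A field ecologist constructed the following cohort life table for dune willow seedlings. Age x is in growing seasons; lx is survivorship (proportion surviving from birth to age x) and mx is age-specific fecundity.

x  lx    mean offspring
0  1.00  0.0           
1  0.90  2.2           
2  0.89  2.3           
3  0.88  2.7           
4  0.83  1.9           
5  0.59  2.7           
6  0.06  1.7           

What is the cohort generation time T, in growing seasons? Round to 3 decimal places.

lx·mx: 0, 1.98, 2.047, 2.376, 1.577, 1.593, 0.102 → R0 = 9.675
x·lx·mx: 0, 1.98, 4.094, 7.128, 6.308, 7.965, 0.612 → Σ = 28.087
T = 28.087 / 9.675 = 2.903049… → 2.903

2.903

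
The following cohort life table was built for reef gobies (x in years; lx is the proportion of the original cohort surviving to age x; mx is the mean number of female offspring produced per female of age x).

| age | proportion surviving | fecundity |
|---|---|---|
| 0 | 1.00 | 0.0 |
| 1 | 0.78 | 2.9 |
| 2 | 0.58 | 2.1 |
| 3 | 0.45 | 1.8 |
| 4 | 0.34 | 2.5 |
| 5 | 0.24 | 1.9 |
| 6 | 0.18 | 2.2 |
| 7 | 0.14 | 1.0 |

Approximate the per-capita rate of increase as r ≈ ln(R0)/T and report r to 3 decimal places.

R0 = Σ lx·mx = 0 + 2.262 + 1.218 + 0.81 + 0.85 + 0.456 + 0.396 + 0.14 = 6.132
Σ x·lx·mx = 16.164; T = 16.164/6.132 = 2.63601…
r ≈ ln(R0)/T = ln(6.132)/2.63601… = 0.68798… → 0.688

0.688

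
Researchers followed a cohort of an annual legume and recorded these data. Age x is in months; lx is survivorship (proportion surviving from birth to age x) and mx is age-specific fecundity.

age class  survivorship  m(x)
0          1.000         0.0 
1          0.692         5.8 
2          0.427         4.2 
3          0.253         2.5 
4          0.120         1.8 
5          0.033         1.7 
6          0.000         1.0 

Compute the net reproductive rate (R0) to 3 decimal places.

lx·mx by age: 0, 4.0136, 1.7934, 0.6325, 0.216, 0.0561, 0
R0 = Σ lx·mx = 6.7116 → 6.712

6.712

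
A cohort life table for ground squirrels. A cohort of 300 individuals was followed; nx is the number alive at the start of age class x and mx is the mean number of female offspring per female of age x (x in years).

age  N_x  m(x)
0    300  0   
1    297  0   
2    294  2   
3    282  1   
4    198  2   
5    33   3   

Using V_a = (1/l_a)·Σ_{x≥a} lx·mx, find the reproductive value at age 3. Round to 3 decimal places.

2.755

lx = nx/n0 = nx/300: 1, 0.99, 0.98, 0.94, 0.66, 0.11
lx·mx for x ≥ 3: 0.94, 1.32, 0.33 → sum = 2.59
V_3 = 2.59 / l_3 = 2.59 / 0.94 = 2.755319… → 2.755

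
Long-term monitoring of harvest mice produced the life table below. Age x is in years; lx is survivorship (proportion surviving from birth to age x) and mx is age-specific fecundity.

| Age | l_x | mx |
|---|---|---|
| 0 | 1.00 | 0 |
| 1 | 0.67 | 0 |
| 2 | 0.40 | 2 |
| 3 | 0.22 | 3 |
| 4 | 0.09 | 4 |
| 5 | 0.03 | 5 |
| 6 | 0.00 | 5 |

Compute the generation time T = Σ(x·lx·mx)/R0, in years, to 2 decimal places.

lx·mx: 0, 0, 0.8, 0.66, 0.36, 0.15, 0 → R0 = 1.97
x·lx·mx: 0, 0, 1.6, 1.98, 1.44, 0.75, 0 → Σ = 5.77
T = 5.77 / 1.97 = 2.928934… → 2.93

2.93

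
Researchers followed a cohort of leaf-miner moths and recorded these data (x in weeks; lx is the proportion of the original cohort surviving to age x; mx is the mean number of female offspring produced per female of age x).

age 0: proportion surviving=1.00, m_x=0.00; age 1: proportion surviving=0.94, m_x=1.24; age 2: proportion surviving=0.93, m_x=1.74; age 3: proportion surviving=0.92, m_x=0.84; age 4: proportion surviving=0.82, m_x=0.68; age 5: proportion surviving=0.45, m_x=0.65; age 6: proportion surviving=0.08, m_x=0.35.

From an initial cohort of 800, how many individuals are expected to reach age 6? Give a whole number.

Expected survivors = N0 · l_6 = 800 × 0.08 = 64 → 64

64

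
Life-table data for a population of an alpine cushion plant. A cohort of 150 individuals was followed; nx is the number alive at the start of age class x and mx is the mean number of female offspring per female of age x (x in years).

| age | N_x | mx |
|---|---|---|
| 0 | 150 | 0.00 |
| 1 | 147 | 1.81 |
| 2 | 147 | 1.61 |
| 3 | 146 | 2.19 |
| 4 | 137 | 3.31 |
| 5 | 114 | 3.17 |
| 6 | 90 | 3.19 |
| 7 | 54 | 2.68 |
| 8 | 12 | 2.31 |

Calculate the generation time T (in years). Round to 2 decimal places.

3.95

lx = nx/n0 = nx/150: 1, 0.98, 0.98, 0.97333…, 0.91333…, 0.76, 0.6, 0.36, 0.08
lx·mx: 0, 1.7738, 1.5778, 2.1316…, 3.023133…, 2.4092, 1.914, 0.9648, 0.1848 → R0 = 13.979133…
x·lx·mx: 0, 1.7738, 3.1556, 6.3948…, 12.092533…, 12.046, 11.484, 6.7536, 1.4784 → Σ = 55.178733…
T = 55.178733… / 13.979133… = 3.947221… → 3.95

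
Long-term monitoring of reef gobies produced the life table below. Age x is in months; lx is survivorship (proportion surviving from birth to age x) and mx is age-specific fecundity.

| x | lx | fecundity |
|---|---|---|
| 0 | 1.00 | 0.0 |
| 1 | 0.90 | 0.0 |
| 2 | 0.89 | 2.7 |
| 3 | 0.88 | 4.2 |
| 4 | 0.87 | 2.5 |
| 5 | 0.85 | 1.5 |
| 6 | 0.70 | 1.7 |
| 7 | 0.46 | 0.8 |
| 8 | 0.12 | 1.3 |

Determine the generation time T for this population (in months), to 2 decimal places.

lx·mx: 0, 0, 2.403, 3.696, 2.175, 1.275, 1.19, 0.368, 0.156 → R0 = 11.263
x·lx·mx: 0, 0, 4.806, 11.088, 8.7, 6.375, 7.14, 2.576, 1.248 → Σ = 41.933
T = 41.933 / 11.263 = 3.723076… → 3.72

3.72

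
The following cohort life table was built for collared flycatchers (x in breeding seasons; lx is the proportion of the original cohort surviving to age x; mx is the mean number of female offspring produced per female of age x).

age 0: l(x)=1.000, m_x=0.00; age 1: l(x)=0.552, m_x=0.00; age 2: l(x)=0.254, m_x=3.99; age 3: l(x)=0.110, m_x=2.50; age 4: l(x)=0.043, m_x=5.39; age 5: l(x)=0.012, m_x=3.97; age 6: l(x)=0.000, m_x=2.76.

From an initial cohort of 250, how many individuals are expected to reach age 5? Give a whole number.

3

Expected survivors = N0 · l_5 = 250 × 0.012 = 3 → 3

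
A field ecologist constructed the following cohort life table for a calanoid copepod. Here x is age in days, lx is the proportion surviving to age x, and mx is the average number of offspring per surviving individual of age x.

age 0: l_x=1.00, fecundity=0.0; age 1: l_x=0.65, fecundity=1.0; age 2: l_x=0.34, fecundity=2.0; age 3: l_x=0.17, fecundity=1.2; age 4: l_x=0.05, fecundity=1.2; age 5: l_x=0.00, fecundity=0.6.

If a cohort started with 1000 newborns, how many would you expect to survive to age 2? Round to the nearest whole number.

Expected survivors = N0 · l_2 = 1000 × 0.34 = 340 → 340

340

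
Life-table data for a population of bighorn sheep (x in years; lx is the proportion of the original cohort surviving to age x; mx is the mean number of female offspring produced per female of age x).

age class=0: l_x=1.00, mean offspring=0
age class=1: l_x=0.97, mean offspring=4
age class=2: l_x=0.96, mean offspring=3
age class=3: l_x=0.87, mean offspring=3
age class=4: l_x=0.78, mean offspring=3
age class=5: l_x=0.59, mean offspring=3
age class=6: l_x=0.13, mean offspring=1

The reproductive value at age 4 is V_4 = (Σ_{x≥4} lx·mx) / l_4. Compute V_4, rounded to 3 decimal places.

lx·mx for x ≥ 4: 2.34, 1.77, 0.13 → sum = 4.24
V_4 = 4.24 / l_4 = 4.24 / 0.78 = 5.435897… → 5.436

5.436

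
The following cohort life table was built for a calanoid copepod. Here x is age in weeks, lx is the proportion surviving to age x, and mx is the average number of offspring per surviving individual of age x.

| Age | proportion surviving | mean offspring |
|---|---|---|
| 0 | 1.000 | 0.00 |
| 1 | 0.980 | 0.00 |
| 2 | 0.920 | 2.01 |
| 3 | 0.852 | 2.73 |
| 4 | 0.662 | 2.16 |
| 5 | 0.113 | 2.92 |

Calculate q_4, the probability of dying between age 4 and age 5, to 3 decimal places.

0.829

q_4 = (l_4 − l_5) / l_4 = (0.662 − 0.113) / 0.662
     = 0.549 / 0.662 = 0.829305… → 0.829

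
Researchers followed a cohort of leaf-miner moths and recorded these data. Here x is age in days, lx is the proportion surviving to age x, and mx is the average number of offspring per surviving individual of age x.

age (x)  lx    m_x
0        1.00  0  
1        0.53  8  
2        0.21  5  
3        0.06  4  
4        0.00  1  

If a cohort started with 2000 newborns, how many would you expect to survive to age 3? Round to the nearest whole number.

Expected survivors = N0 · l_3 = 2000 × 0.06 = 120 → 120

120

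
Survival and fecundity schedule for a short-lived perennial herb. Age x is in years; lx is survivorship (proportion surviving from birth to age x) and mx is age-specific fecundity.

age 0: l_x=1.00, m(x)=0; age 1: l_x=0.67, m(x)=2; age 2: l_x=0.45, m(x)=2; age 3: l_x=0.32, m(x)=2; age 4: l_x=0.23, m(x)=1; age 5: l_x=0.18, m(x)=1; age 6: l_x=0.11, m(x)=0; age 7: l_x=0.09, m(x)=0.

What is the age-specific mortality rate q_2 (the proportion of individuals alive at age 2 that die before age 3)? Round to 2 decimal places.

0.29

q_2 = (l_2 − l_3) / l_2 = (0.45 − 0.32) / 0.45
     = 0.13 / 0.45 = 0.288889… → 0.29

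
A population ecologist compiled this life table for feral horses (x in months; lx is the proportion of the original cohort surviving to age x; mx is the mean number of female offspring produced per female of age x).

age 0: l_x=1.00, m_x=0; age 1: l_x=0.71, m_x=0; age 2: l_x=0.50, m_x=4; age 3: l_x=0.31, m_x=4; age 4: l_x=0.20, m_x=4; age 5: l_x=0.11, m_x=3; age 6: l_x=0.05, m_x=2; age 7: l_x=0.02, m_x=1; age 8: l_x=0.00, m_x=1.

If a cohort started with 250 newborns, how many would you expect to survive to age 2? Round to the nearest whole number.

Expected survivors = N0 · l_2 = 250 × 0.50 = 125 → 125

125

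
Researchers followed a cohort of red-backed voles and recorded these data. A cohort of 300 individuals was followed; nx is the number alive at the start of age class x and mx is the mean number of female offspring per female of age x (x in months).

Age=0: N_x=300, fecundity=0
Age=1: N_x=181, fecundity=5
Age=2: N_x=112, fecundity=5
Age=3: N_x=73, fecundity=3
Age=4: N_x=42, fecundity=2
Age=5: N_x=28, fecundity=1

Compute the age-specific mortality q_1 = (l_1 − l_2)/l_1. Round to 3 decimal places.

lx = nx/n0 = nx/300: 1, 0.60333…, 0.37333…, 0.24333…, 0.14, 0.09333…
q_1 = (l_1 − l_2) / l_1 = (0.603333… − 0.373333…) / 0.603333…
     = 0.23… / 0.603333… = 0.381215… → 0.381

0.381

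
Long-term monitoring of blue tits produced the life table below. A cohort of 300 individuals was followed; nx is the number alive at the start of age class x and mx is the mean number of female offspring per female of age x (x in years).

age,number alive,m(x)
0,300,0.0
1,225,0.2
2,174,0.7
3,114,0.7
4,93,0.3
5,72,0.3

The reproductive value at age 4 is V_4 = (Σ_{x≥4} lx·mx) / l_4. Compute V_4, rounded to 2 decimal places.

lx = nx/n0 = nx/300: 1, 0.75, 0.58, 0.38, 0.31, 0.24
lx·mx for x ≥ 4: 0.093, 0.072 → sum = 0.165
V_4 = 0.165 / l_4 = 0.165 / 0.31 = 0.532258… → 0.53

0.53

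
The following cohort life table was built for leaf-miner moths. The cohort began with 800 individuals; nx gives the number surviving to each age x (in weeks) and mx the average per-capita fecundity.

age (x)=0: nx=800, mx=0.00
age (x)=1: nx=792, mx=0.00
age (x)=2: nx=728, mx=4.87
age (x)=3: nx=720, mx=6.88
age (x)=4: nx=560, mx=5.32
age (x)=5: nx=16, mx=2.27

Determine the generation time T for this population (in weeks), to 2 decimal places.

2.96

lx = nx/n0 = nx/800: 1, 0.99, 0.91, 0.9, 0.7, 0.02
lx·mx: 0, 0, 4.4317, 6.192, 3.724, 0.0454 → R0 = 14.3931
x·lx·mx: 0, 0, 8.8634, 18.576, 14.896, 0.227 → Σ = 42.5624
T = 42.5624 / 14.3931 = 2.957139… → 2.96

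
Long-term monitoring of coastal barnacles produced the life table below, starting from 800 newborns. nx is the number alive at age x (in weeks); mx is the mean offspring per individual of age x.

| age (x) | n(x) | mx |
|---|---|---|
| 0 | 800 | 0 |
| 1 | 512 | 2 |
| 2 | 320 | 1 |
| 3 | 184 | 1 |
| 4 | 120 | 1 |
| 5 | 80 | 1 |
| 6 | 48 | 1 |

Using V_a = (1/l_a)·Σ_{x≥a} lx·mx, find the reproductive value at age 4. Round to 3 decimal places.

lx = nx/n0 = nx/800: 1, 0.64, 0.4, 0.23, 0.15, 0.1, 0.06
lx·mx for x ≥ 4: 0.15, 0.1, 0.06 → sum = 0.31
V_4 = 0.31 / l_4 = 0.31 / 0.15 = 2.066667… → 2.067

2.067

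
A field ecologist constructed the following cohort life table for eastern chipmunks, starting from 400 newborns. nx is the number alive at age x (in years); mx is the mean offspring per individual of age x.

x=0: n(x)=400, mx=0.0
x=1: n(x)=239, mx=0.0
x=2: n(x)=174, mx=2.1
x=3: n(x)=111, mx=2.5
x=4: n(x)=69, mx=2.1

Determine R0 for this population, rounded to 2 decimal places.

lx = nx/n0 = nx/400: 1, 0.5975, 0.435, 0.2775, 0.1725
lx·mx by age: 0, 0, 0.9135, 0.69375, 0.36225
R0 = Σ lx·mx = 1.9695 → 1.97

1.97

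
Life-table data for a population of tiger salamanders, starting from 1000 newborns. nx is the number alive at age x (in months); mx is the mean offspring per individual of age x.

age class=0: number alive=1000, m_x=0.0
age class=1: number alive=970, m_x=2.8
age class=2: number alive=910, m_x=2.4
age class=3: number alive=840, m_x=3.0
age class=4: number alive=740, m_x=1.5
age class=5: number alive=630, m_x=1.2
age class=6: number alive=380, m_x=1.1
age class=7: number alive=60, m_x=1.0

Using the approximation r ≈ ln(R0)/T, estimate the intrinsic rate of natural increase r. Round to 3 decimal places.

lx = nx/n0 = nx/1000: 1, 0.97, 0.91, 0.84, 0.74, 0.63, 0.38, 0.06
R0 = Σ lx·mx = 0 + 2.716 + 2.184 + 2.52 + 1.11 + 0.756 + 0.418 + 0.06 = 9.764
Σ x·lx·mx = 25.792; T = 25.792/9.764 = 2.64154…
r ≈ ln(R0)/T = ln(9.764)/2.64154… = 0.86264… → 0.863

0.863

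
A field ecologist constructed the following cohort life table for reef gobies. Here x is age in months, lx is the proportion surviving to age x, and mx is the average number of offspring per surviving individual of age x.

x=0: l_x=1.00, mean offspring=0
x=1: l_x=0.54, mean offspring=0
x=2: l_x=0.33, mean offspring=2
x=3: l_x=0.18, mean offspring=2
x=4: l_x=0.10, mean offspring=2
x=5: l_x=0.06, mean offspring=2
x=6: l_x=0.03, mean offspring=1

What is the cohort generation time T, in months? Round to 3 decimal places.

lx·mx: 0, 0, 0.66, 0.36, 0.2, 0.12, 0.03 → R0 = 1.37
x·lx·mx: 0, 0, 1.32, 1.08, 0.8, 0.6, 0.18 → Σ = 3.98
T = 3.98 / 1.37 = 2.905109… → 2.905

2.905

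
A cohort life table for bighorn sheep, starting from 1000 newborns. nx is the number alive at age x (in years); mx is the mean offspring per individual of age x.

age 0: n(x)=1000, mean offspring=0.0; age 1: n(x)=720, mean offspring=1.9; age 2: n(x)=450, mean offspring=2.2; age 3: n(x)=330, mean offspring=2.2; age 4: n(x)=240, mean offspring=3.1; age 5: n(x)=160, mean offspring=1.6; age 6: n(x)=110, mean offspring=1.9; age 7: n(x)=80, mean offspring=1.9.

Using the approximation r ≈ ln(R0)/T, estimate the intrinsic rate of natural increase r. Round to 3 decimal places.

0.548

lx = nx/n0 = nx/1000: 1, 0.72, 0.45, 0.33, 0.24, 0.16, 0.11, 0.08
R0 = Σ lx·mx = 0 + 1.368 + 0.99 + 0.726 + 0.744 + 0.256 + 0.209 + 0.152 = 4.445
Σ x·lx·mx = 12.1; T = 12.1/4.445 = 2.72216…
r ≈ ln(R0)/T = ln(4.445)/2.72216… = 0.54801… → 0.548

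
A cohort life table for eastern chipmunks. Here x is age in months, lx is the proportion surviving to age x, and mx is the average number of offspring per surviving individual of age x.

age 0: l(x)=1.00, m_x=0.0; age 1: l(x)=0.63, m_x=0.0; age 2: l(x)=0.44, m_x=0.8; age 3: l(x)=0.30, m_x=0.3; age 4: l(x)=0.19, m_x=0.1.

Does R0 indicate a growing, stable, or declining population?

R0 = Σ lx·mx = 0 + 0 + 0.352 + 0.09 + 0.019 = 0.461
R0 < 1, so the population is declining.

declining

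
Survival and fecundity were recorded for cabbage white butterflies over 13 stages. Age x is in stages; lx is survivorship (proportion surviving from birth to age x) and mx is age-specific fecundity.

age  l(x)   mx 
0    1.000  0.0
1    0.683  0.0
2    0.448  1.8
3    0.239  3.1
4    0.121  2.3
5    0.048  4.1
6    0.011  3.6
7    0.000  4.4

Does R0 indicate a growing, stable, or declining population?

R0 = Σ lx·mx = 0 + 0 + 0.8064 + 0.7409 + 0.2783 + 0.1968 + 0.0396 + 0 = 2.062
R0 > 1, so the population is growing.

growing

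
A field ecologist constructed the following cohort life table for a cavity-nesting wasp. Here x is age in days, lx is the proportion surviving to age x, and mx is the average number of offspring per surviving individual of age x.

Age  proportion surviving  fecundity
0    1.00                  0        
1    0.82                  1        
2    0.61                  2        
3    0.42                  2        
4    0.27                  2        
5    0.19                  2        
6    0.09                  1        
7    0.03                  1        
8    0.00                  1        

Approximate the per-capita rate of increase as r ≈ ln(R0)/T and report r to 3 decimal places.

R0 = Σ lx·mx = 0 + 0.82 + 1.22 + 0.84 + 0.54 + 0.38 + 0.09 + 0.03 + 0 = 3.92
Σ x·lx·mx = 10.59; T = 10.59/3.92 = 2.70153…
r ≈ ln(R0)/T = ln(3.92)/2.70153… = 0.50567… → 0.506

0.506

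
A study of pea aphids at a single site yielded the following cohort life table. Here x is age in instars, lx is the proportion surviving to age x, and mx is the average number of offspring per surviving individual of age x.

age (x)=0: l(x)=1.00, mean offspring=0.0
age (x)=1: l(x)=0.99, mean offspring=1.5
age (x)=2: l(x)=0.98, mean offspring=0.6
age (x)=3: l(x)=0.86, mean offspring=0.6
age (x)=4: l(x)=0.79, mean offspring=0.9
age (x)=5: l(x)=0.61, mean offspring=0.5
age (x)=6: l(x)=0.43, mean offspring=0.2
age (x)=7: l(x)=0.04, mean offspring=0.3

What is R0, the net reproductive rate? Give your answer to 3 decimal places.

3.703

lx·mx by age: 0, 1.485, 0.588, 0.516, 0.711, 0.305, 0.086, 0.012
R0 = Σ lx·mx = 3.703 → 3.703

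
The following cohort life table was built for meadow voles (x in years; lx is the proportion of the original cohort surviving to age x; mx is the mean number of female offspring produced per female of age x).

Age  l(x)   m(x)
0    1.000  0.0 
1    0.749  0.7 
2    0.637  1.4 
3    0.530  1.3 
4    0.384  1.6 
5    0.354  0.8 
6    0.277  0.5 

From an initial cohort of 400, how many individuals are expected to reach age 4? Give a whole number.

Expected survivors = N0 · l_4 = 400 × 0.384 = 153.6 → 154

154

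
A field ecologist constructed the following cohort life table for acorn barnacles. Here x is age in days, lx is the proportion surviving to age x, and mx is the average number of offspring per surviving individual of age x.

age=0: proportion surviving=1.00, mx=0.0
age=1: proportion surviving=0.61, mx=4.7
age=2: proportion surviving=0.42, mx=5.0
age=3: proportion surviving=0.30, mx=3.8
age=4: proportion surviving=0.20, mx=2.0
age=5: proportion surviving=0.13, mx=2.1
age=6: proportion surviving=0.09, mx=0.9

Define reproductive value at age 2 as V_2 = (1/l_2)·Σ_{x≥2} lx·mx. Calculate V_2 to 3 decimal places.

lx·mx for x ≥ 2: 2.1, 1.14, 0.4, 0.273, 0.081 → sum = 3.994
V_2 = 3.994 / l_2 = 3.994 / 0.42 = 9.509524… → 9.510

9.510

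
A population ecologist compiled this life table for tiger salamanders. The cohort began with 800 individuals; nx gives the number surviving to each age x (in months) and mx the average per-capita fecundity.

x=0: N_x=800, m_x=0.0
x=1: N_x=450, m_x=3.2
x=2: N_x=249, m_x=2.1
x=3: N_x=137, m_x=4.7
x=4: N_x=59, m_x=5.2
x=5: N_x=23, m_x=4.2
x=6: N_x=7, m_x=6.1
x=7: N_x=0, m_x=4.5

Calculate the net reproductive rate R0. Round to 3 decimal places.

3.816

lx = nx/n0 = nx/800: 1, 0.5625, 0.31125, 0.17125, 0.07375, 0.02875, 0.00875, 0
lx·mx by age: 0, 1.8, 0.653625, 0.804875, 0.3835, 0.12075, 0.053375, 0
R0 = Σ lx·mx = 3.816125 → 3.816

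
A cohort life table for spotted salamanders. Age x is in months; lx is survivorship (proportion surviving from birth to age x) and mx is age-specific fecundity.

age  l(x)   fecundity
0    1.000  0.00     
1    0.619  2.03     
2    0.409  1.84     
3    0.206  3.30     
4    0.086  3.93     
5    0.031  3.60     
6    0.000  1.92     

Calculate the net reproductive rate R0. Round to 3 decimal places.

3.139

lx·mx by age: 0, 1.25657, 0.75256, 0.6798, 0.33798, 0.1116, 0
R0 = Σ lx·mx = 3.13851 → 3.139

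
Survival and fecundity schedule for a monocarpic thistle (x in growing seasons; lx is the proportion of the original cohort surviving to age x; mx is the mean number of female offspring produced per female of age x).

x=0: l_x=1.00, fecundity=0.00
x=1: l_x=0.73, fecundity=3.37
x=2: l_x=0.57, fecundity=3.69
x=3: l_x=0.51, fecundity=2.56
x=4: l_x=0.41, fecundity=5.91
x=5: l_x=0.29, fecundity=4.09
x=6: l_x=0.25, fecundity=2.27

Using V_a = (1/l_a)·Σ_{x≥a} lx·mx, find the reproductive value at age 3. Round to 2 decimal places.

lx·mx for x ≥ 3: 1.3056, 2.4231, 1.1861, 0.5675 → sum = 5.4823
V_3 = 5.4823 / l_3 = 5.4823 / 0.51 = 10.749608… → 10.75

10.75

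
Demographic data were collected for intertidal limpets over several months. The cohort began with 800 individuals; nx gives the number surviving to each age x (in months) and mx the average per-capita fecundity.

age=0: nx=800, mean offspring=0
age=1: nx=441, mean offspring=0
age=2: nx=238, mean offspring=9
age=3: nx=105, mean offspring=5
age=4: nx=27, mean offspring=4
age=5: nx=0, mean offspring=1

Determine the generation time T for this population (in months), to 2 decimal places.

2.27

lx = nx/n0 = nx/800: 1, 0.55125, 0.2975, 0.13125, 0.03375, 0
lx·mx: 0, 0, 2.6775, 0.65625, 0.135, 0 → R0 = 3.46875
x·lx·mx: 0, 0, 5.355, 1.96875, 0.54, 0 → Σ = 7.86375
T = 7.86375 / 3.46875 = 2.267027… → 2.27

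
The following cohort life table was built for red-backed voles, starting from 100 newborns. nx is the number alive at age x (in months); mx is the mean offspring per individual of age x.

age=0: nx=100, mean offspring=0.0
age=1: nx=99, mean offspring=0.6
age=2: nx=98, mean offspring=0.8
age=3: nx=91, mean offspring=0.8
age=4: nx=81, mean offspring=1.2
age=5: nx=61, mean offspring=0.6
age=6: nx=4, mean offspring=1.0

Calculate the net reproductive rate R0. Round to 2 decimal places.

3.48

lx = nx/n0 = nx/100: 1, 0.99, 0.98, 0.91, 0.81, 0.61, 0.04
lx·mx by age: 0, 0.594, 0.784, 0.728, 0.972, 0.366, 0.04
R0 = Σ lx·mx = 3.484 → 3.48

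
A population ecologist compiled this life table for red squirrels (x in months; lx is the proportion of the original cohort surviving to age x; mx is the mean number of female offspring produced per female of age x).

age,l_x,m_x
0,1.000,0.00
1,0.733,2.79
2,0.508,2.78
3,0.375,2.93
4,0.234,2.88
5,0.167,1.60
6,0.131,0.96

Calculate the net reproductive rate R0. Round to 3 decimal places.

lx·mx by age: 0, 2.04507, 1.41224, 1.09875, 0.67392, 0.2672, 0.12576
R0 = Σ lx·mx = 5.62294 → 5.623

5.623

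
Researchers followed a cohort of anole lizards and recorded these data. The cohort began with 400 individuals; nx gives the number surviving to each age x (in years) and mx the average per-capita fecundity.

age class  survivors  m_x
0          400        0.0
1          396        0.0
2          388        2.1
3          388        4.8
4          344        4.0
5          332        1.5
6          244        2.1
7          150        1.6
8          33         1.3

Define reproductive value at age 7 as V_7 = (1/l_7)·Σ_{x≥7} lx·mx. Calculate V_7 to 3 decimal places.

lx = nx/n0 = nx/400: 1, 0.99, 0.97, 0.97, 0.86, 0.83, 0.61, 0.375, 0.0825
lx·mx for x ≥ 7: 0.6, 0.10725 → sum = 0.70725
V_7 = 0.70725 / l_7 = 0.70725 / 0.375 = 1.886 → 1.886

1.886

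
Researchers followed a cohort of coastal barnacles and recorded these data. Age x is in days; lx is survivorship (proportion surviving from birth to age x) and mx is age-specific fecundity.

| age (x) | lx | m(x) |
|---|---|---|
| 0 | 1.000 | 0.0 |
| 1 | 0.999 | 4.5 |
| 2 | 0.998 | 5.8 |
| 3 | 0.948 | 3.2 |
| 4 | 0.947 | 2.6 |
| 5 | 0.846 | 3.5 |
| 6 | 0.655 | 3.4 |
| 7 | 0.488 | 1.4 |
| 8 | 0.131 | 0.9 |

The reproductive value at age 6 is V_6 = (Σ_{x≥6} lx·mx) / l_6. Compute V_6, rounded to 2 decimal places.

lx·mx for x ≥ 6: 2.227, 0.6832, 0.1179 → sum = 3.0281
V_6 = 3.0281 / l_6 = 3.0281 / 0.655 = 4.623053… → 4.62

4.62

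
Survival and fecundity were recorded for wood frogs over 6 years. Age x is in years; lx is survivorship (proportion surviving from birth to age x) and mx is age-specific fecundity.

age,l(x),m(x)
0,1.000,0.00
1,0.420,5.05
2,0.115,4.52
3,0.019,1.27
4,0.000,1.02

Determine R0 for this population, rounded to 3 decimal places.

lx·mx by age: 0, 2.121, 0.5198, 0.02413, 0
R0 = Σ lx·mx = 2.66493 → 2.665

2.665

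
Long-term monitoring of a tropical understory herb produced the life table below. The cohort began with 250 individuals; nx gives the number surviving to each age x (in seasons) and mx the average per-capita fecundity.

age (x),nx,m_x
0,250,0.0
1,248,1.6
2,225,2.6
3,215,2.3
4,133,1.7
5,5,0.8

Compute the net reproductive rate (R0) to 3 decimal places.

6.826

lx = nx/n0 = nx/250: 1, 0.992, 0.9, 0.86, 0.532, 0.02
lx·mx by age: 0, 1.5872, 2.34, 1.978, 0.9044, 0.016
R0 = Σ lx·mx = 6.8256 → 6.826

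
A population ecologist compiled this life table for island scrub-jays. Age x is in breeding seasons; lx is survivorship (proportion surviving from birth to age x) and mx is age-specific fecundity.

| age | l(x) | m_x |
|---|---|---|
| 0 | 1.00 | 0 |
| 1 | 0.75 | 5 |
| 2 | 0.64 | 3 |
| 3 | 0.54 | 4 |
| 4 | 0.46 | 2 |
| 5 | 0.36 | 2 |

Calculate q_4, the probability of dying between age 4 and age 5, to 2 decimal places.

q_4 = (l_4 − l_5) / l_4 = (0.46 − 0.36) / 0.46
     = 0.1 / 0.46 = 0.217391… → 0.22

0.22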